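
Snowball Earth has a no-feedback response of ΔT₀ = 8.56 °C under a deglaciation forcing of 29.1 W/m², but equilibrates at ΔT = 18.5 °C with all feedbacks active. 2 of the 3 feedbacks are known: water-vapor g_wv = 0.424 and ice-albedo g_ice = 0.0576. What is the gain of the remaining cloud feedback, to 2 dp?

0.06

Amplification A = ΔT/ΔT₀ = 18.5/8.56 = 2.161.
Total gain g = 1 − 1/A = 1 − 1/2.161 = 0.5373.
Known gains sum to 0.424 + 0.0576 = 0.4816.
g_cld = 0.5373 − 0.4816 = 0.06.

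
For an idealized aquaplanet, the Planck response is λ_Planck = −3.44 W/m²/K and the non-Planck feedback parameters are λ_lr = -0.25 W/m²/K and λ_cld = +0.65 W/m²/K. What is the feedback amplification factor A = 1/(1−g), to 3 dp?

Convert to gains: g_lr = -0.25/3.44 = -0.07267; g_cld = 0.65/3.44 = 0.189.
Total gain g = 0.11633.
A = 1/(1 − 0.11633) = 1.132.

1.132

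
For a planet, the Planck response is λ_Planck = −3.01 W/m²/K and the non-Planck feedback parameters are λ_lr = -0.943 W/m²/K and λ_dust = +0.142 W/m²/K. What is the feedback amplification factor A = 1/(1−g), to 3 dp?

0.790

Convert to gains: g_lr = -0.943/3.01 = -0.3133; g_dust = 0.142/3.01 = 0.04718.
Total gain g = -0.26612.
A = 1/(1 + 0.26612) = 0.790.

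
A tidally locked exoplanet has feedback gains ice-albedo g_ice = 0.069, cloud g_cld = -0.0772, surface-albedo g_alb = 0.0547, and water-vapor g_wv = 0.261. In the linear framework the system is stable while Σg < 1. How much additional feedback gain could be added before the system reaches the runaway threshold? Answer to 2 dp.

0.69

Current total gain = 0.069 − 0.0772 + 0.0547 + 0.261 = 0.3075.
Margin to runaway = 1 − 0.3075 = 0.69.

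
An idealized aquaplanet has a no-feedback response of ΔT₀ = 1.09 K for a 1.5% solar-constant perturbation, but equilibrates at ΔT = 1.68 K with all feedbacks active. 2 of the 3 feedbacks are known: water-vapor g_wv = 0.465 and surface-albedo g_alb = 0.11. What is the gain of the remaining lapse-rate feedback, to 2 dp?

Amplification A = ΔT/ΔT₀ = 1.68/1.09 = 1.541.
Total gain g = 1 − 1/A = 1 − 1/1.541 = 0.3511.
Known gains sum to 0.465 + 0.11 = 0.575.
g_lr = 0.3511 − 0.575 = -0.22.

-0.22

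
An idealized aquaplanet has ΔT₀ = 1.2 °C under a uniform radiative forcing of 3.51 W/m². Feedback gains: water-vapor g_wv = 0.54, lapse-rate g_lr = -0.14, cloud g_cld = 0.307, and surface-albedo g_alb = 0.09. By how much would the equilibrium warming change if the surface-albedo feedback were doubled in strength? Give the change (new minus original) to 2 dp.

4.71 °C

Original: g = 0.797, ΔT = 1.2/(1−0.797) = 5.9113 °C.
With doubled surface-albedo: g' = 0.887, ΔT' = 1.2/(1−0.887) = 10.6195 °C.
Change = 10.6195 − 5.9113 = 4.71 °C.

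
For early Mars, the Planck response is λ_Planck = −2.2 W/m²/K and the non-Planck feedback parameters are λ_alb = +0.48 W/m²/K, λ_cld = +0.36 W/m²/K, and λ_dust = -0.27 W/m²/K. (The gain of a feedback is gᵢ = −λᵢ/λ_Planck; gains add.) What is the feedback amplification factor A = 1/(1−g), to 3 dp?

Convert to gains: g_alb = 0.48/2.2 = 0.2182; g_cld = 0.36/2.2 = 0.1636; g_dust = -0.27/2.2 = -0.1227.
Total gain g = 0.2591.
A = 1/(1 − 0.2591) = 1.350.

1.350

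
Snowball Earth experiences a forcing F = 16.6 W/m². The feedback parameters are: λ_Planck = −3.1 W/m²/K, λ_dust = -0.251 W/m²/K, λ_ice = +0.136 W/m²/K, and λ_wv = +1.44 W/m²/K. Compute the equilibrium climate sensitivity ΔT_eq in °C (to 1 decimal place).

Net feedback parameter λ = (−3.1) + (-0.251) + (+0.136) + (+1.44) = -1.775 W/m²/K.
ΔT = −F/λ = −16.6/(-1.775) = 9.4 °C.

9.4 °C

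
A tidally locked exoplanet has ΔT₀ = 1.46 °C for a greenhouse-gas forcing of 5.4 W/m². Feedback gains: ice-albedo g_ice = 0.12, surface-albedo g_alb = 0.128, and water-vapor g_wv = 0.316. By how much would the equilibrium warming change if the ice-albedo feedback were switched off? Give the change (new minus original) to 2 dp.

-0.72 °C

Original: g = 0.564, ΔT = 1.46/(1−0.564) = 3.3486 °C.
Without ice-albedo: g' = 0.444, ΔT' = 1.46/(1−0.444) = 2.6259 °C.
Change = 2.6259 − 3.3486 = -0.72 °C.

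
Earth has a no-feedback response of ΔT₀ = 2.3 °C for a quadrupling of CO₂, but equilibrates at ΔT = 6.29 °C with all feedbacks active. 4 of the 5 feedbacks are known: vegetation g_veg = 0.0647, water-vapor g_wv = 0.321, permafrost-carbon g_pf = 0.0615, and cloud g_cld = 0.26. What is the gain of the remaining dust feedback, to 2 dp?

Amplification A = ΔT/ΔT₀ = 6.29/2.3 = 2.735.
Total gain g = 1 − 1/A = 1 − 1/2.735 = 0.6344.
Known gains sum to 0.0647 + 0.321 + 0.0615 + 0.26 = 0.7072.
g_dust = 0.6344 − 0.7072 = -0.07.

-0.07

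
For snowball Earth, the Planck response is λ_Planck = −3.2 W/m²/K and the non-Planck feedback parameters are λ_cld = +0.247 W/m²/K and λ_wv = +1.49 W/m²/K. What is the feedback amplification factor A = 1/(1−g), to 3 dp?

Convert to gains: g_cld = 0.247/3.2 = 0.07719; g_wv = 1.49/3.2 = 0.4656.
Total gain g = 0.54279.
A = 1/(1 − 0.54279) = 2.187.

2.187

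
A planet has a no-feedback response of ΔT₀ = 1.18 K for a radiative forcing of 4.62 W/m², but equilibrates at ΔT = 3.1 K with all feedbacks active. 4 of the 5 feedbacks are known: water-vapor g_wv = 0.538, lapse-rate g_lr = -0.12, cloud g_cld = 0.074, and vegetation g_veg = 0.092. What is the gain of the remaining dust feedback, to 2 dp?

0.04

Amplification A = ΔT/ΔT₀ = 3.1/1.18 = 2.627.
Total gain g = 1 − 1/A = 1 − 1/2.627 = 0.6193.
Known gains sum to 0.538 − 0.12 + 0.074 + 0.092 = 0.584.
g_dust = 0.6193 − 0.584 = 0.04.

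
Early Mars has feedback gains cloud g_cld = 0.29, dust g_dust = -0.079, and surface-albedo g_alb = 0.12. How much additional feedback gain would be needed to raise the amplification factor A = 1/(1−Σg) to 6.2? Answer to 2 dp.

Current total gain = 0.331.
Target gain for A = 6.2: g* = 1 − 1/6.2 = 0.8387.
Additional gain needed = 0.8387 − 0.331 = 0.51.

0.51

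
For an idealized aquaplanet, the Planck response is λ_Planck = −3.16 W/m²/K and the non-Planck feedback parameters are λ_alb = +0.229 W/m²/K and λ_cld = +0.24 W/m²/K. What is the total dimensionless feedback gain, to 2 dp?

Convert to gains: g_alb = 0.229/3.16 = 0.07247; g_cld = 0.24/3.16 = 0.07595.
Total gain g = 0.14842.

0.15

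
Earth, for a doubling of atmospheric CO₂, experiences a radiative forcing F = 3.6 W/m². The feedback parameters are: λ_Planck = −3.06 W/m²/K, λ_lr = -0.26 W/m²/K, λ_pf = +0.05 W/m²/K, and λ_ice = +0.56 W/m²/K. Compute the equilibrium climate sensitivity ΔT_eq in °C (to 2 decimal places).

Net feedback parameter λ = (−3.06) + (-0.26) + (+0.05) + (+0.56) = -2.71 W/m²/K.
ΔT = −F/λ = −3.6/(-2.71) = 1.33 °C.

1.33 °C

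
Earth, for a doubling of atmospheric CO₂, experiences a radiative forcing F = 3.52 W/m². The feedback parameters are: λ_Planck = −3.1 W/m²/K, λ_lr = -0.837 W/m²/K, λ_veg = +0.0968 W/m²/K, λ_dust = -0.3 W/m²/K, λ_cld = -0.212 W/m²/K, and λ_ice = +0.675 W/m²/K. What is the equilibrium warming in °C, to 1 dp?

Net feedback parameter λ = (−3.1) + (-0.837) + (+0.0968) + (-0.3) + (-0.212) + (+0.675) = -3.6772 W/m²/K.
ΔT = −F/λ = −3.52/(-3.6772) = 1.0 °C.

1.0 °C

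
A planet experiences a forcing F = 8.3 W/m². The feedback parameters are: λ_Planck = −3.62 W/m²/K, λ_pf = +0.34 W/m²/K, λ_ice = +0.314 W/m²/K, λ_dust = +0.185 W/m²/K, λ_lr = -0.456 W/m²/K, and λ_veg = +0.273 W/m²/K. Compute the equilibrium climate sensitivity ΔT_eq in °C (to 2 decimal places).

Net feedback parameter λ = (−3.62) + (+0.34) + (+0.314) + (+0.185) + (-0.456) + (+0.273) = -2.964 W/m²/K.
ΔT = −F/λ = −8.3/(-2.964) = 2.80 °C.

2.80 °C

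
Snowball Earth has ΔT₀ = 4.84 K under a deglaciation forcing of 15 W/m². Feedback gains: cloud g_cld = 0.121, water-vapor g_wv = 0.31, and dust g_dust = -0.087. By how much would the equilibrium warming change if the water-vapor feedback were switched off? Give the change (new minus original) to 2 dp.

Original: g = 0.344, ΔT = 4.84/(1−0.344) = 7.3780 K.
Without water-vapor: g' = 0.034, ΔT' = 4.84/(1−0.034) = 5.0104 K.
Change = 5.0104 − 7.3780 = -2.37 K.

-2.37 K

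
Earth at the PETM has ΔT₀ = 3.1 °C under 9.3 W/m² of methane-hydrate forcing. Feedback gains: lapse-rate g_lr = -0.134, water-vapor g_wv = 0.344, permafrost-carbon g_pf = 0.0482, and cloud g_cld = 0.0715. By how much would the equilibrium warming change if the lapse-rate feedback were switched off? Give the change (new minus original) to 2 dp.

Original: g = 0.3297, ΔT = 3.1/(1−0.3297) = 4.6248 °C.
Without lapse-rate: g' = 0.4637, ΔT' = 3.1/(1−0.4637) = 5.7803 °C.
Change = 5.7803 − 4.6248 = 1.16 °C.

1.16 °C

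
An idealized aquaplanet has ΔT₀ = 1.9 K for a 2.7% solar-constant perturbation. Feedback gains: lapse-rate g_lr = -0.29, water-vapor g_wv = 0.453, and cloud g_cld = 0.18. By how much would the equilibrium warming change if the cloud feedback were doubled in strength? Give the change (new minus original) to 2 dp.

Original: g = 0.343, ΔT = 1.9/(1−0.343) = 2.8919 K.
With doubled cloud: g' = 0.523, ΔT' = 1.9/(1−0.523) = 3.9832 K.
Change = 3.9832 − 2.8919 = 1.09 K.

1.09 K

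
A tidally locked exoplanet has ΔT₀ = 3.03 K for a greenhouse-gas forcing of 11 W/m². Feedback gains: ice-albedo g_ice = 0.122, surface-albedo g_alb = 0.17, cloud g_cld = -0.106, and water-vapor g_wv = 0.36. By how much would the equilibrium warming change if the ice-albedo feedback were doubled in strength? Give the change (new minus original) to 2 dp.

Original: g = 0.546, ΔT = 3.03/(1−0.546) = 6.6740 K.
With doubled ice-albedo: g' = 0.668, ΔT' = 3.03/(1−0.668) = 9.1265 K.
Change = 9.1265 − 6.6740 = 2.45 K.

2.45 K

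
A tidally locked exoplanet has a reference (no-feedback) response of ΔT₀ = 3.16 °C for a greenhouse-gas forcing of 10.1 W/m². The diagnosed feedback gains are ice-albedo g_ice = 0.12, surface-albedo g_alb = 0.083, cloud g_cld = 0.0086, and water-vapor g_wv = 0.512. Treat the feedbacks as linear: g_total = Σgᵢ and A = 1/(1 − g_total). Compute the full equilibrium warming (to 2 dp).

11.43 °C

Total gain g = 0.12 + 0.083 + 0.0086 + 0.512 = 0.7236.
Amplification A = 1/(1 − 0.7236) = 3.618.
ΔT = 3.16 × 3.618 = 11.43 °C.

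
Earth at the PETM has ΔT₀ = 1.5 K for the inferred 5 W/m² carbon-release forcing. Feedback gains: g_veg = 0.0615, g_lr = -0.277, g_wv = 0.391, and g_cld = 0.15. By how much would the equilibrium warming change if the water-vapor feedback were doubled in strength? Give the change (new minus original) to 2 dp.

3.07 K

Original: g = 0.3255, ΔT = 1.5/(1−0.3255) = 2.2239 K.
With doubled water-vapor: g' = 0.7165, ΔT' = 1.5/(1−0.7165) = 5.2910 K.
Change = 5.2910 − 2.2239 = 3.07 K.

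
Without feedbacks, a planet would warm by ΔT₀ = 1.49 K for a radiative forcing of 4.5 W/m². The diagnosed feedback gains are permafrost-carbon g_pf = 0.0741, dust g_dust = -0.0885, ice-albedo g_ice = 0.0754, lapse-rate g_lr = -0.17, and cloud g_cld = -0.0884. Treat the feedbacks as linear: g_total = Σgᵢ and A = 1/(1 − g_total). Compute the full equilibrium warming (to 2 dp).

1.24 K

Total gain g = 0.0741 − 0.0885 + 0.0754 − 0.17 − 0.0884 = -0.1974.
Amplification A = 1/(1 + 0.1974) = 0.8351.
ΔT = 1.49 × 0.8351 = 1.24 K.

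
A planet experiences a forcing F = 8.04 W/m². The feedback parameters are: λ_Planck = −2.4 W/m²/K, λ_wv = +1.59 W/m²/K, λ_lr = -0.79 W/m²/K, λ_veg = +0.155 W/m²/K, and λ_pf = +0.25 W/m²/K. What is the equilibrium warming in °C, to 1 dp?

6.7 °C

Net feedback parameter λ = (−2.4) + (+1.59) + (-0.79) + (+0.155) + (+0.25) = -1.195 W/m²/K.
ΔT = −F/λ = −8.04/(-1.195) = 6.7 °C.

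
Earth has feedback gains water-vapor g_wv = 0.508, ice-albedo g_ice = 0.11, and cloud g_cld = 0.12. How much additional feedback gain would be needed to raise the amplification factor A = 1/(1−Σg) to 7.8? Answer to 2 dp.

0.13

Current total gain = 0.738.
Target gain for A = 7.8: g* = 1 − 1/7.8 = 0.8718.
Additional gain needed = 0.8718 − 0.738 = 0.13.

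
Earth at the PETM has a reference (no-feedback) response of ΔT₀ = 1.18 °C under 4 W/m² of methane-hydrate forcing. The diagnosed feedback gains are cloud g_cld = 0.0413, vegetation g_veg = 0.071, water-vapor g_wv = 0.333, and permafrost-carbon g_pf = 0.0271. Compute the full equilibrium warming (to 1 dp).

Total gain g = 0.0413 + 0.071 + 0.333 + 0.0271 = 0.4724.
Amplification A = 1/(1 − 0.4724) = 1.895.
ΔT = 1.18 × 1.895 = 2.2 °C.

2.2 °C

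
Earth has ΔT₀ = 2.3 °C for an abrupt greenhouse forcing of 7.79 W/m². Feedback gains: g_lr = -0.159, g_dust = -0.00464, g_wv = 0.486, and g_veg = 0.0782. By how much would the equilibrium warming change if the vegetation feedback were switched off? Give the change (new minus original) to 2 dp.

Original: g = 0.40056, ΔT = 2.3/(1−0.40056) = 3.8369 °C.
Without vegetation: g' = 0.32236, ΔT' = 2.3/(1−0.32236) = 3.3941 °C.
Change = 3.3941 − 3.8369 = -0.44 °C.

-0.44 °C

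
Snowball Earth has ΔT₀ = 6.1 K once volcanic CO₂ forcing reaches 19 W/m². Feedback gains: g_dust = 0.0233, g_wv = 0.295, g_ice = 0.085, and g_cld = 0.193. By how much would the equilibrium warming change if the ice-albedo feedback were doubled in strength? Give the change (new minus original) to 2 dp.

4.03 K

Original: g = 0.5963, ΔT = 6.1/(1−0.5963) = 15.1102 K.
With doubled ice-albedo: g' = 0.6813, ΔT' = 6.1/(1−0.6813) = 19.1403 K.
Change = 19.1403 − 15.1102 = 4.03 K.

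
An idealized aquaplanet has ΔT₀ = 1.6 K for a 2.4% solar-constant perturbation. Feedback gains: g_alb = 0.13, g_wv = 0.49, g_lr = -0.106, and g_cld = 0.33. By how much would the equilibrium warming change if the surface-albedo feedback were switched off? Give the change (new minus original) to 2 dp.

-4.66 K

Original: g = 0.844, ΔT = 1.6/(1−0.844) = 10.2564 K.
Without surface-albedo: g' = 0.714, ΔT' = 1.6/(1−0.714) = 5.5944 K.
Change = 5.5944 − 10.2564 = -4.66 K.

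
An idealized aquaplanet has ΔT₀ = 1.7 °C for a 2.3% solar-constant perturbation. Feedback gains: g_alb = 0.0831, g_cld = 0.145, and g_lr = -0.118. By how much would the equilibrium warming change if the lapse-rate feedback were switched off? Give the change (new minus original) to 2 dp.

0.29 °C

Original: g = 0.1101, ΔT = 1.7/(1−0.1101) = 1.9103 °C.
Without lapse-rate: g' = 0.2281, ΔT' = 1.7/(1−0.2281) = 2.2024 °C.
Change = 2.2024 − 1.9103 = 0.29 °C.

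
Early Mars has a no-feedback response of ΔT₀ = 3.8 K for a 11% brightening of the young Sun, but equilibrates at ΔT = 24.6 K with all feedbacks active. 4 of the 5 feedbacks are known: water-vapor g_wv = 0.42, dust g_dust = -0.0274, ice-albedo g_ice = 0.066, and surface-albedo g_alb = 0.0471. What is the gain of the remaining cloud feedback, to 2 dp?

0.34

Amplification A = ΔT/ΔT₀ = 24.6/3.8 = 6.474.
Total gain g = 1 − 1/A = 1 − 1/6.474 = 0.8455.
Known gains sum to 0.42 − 0.0274 + 0.066 + 0.0471 = 0.5057.
g_cld = 0.8455 − 0.5057 = 0.34.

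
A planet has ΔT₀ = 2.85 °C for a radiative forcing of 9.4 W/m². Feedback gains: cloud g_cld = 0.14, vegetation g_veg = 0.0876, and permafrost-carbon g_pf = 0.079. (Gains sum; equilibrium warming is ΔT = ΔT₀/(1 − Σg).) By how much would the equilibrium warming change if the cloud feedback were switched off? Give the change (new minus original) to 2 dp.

-0.69 °C

Original: g = 0.3066, ΔT = 2.85/(1−0.3066) = 4.1102 °C.
Without cloud: g' = 0.1666, ΔT' = 2.85/(1−0.1666) = 3.4197 °C.
Change = 3.4197 − 4.1102 = -0.69 °C.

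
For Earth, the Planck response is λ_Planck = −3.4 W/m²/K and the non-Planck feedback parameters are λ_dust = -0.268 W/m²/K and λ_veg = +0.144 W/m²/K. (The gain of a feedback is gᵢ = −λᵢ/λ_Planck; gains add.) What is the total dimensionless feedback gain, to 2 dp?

Convert to gains: g_dust = -0.268/3.4 = -0.07882; g_veg = 0.144/3.4 = 0.04235.
Total gain g = -0.03647.

-0.04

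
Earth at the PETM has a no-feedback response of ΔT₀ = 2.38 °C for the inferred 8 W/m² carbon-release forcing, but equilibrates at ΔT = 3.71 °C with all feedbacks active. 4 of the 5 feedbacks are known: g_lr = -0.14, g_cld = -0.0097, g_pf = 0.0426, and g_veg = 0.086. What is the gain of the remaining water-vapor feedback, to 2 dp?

0.38

Amplification A = ΔT/ΔT₀ = 3.71/2.38 = 1.559.
Total gain g = 1 − 1/A = 1 − 1/1.559 = 0.3586.
Known gains sum to -0.14 − 0.0097 + 0.0426 + 0.086 = -0.0211.
g_wv = 0.3586 + 0.0211 = 0.38.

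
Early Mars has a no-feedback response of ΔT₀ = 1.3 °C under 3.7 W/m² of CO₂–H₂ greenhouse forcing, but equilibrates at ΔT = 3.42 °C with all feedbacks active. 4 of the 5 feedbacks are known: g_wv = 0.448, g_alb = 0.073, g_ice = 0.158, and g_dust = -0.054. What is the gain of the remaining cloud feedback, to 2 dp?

-0.01

Amplification A = ΔT/ΔT₀ = 3.42/1.3 = 2.631.
Total gain g = 1 − 1/A = 1 − 1/2.631 = 0.6199.
Known gains sum to 0.448 + 0.073 + 0.158 − 0.054 = 0.625.
g_cld = 0.6199 − 0.625 = -0.01.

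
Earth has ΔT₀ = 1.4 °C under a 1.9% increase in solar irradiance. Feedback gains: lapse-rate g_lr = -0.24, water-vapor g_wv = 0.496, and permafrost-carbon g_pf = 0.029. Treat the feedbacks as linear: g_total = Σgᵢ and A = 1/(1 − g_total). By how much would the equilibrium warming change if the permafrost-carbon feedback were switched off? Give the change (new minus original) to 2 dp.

-0.08 °C

Original: g = 0.285, ΔT = 1.4/(1−0.285) = 1.9580 °C.
Without permafrost-carbon: g' = 0.256, ΔT' = 1.4/(1−0.256) = 1.8817 °C.
Change = 1.8817 − 1.9580 = -0.08 °C.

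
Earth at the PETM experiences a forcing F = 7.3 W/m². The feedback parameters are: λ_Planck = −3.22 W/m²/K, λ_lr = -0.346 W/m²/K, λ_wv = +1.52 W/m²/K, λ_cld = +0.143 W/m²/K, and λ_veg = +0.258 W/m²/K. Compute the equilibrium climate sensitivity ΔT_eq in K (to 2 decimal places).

Net feedback parameter λ = (−3.22) + (-0.346) + (+1.52) + (+0.143) + (+0.258) = -1.645 W/m²/K.
ΔT = −F/λ = −7.3/(-1.645) = 4.44 K.

4.44 K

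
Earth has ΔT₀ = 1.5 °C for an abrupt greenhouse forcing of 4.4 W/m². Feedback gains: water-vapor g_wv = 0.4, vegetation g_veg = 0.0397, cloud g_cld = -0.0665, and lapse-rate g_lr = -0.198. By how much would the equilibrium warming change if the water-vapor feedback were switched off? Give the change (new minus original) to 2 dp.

Original: g = 0.1752, ΔT = 1.5/(1−0.1752) = 1.8186 °C.
Without water-vapor: g' = -0.2248, ΔT' = 1.5/(1+0.2248) = 1.2247 °C.
Change = 1.2247 − 1.8186 = -0.59 °C.

-0.59 °C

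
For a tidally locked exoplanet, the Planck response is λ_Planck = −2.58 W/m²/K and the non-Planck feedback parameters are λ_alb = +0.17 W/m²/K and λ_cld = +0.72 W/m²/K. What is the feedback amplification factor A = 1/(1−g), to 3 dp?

Convert to gains: g_alb = 0.17/2.58 = 0.06589; g_cld = 0.72/2.58 = 0.2791.
Total gain g = 0.34499.
A = 1/(1 − 0.34499) = 1.527.

1.527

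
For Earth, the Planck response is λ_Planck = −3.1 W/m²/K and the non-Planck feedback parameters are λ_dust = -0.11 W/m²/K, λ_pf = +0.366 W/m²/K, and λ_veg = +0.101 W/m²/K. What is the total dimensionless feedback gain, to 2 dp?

0.12

Convert to gains: g_dust = -0.11/3.1 = -0.03548; g_pf = 0.366/3.1 = 0.1181; g_veg = 0.101/3.1 = 0.03258.
Total gain g = 0.1152.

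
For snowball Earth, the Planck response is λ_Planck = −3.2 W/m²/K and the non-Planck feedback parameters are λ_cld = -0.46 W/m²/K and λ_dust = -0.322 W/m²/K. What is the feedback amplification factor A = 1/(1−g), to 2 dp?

0.80

Convert to gains: g_cld = -0.46/3.2 = -0.1437; g_dust = -0.322/3.2 = -0.1006.
Total gain g = -0.2443.
A = 1/(1 + 0.2443) = 0.80.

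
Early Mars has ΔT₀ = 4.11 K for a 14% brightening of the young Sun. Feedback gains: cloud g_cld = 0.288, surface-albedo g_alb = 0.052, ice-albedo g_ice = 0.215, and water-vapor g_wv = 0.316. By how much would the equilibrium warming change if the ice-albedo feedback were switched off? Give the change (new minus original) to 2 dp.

-19.91 K

Original: g = 0.871, ΔT = 4.11/(1−0.871) = 31.8605 K.
Without ice-albedo: g' = 0.656, ΔT' = 4.11/(1−0.656) = 11.9477 K.
Change = 11.9477 − 31.8605 = -19.91 K.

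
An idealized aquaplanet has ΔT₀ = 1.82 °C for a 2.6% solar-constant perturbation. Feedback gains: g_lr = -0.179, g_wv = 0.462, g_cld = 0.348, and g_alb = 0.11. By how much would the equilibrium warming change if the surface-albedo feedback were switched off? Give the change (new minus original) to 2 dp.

Original: g = 0.741, ΔT = 1.82/(1−0.741) = 7.0270 °C.
Without surface-albedo: g' = 0.631, ΔT' = 1.82/(1−0.631) = 4.9322 °C.
Change = 4.9322 − 7.0270 = -2.09 °C.

-2.09 °C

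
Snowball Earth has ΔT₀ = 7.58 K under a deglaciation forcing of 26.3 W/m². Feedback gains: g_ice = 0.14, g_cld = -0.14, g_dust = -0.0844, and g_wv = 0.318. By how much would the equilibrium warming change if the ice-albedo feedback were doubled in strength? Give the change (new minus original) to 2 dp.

2.21 K

Original: g = 0.2336, ΔT = 7.58/(1−0.2336) = 9.8904 K.
With doubled ice-albedo: g' = 0.3736, ΔT' = 7.58/(1−0.3736) = 12.1009 K.
Change = 12.1009 − 9.8904 = 2.21 K.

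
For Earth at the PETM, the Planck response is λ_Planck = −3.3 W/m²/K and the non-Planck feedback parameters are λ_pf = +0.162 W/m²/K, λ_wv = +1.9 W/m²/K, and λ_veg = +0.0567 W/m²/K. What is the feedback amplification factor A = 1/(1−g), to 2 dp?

2.79

Convert to gains: g_pf = 0.162/3.3 = 0.04909; g_wv = 1.9/3.3 = 0.5758; g_veg = 0.0567/3.3 = 0.01718.
Total gain g = 0.64207.
A = 1/(1 − 0.64207) = 2.79.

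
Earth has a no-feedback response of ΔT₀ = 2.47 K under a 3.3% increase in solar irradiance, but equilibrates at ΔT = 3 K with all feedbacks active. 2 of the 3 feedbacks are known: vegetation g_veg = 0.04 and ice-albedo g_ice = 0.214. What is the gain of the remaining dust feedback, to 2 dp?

-0.08

Amplification A = ΔT/ΔT₀ = 3/2.47 = 1.215.
Total gain g = 1 − 1/A = 1 − 1/1.215 = 0.177.
Known gains sum to 0.04 + 0.214 = 0.254.
g_dust = 0.177 − 0.254 = -0.08.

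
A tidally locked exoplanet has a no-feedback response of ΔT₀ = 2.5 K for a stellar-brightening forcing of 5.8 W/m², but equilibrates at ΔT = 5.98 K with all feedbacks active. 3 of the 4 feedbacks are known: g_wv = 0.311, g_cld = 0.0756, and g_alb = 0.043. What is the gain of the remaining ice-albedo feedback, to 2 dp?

0.15

Amplification A = ΔT/ΔT₀ = 5.98/2.5 = 2.392.
Total gain g = 1 − 1/A = 1 − 1/2.392 = 0.5819.
Known gains sum to 0.311 + 0.0756 + 0.043 = 0.4296.
g_ice = 0.5819 − 0.4296 = 0.15.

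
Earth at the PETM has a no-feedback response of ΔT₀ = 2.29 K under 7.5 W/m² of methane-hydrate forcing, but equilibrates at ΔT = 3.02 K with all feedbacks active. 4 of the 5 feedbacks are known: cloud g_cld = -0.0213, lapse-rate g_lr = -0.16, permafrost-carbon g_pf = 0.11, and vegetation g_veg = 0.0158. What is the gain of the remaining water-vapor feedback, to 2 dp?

0.30

Amplification A = ΔT/ΔT₀ = 3.02/2.29 = 1.319.
Total gain g = 1 − 1/A = 1 − 1/1.319 = 0.2418.
Known gains sum to -0.0213 − 0.16 + 0.11 + 0.0158 = -0.0555.
g_wv = 0.2418 + 0.0555 = 0.30.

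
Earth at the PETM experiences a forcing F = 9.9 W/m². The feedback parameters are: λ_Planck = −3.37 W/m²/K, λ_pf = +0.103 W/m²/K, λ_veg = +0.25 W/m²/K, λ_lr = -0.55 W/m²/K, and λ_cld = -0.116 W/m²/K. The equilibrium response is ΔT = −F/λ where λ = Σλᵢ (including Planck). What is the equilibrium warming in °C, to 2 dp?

Net feedback parameter λ = (−3.37) + (+0.103) + (+0.25) + (-0.55) + (-0.116) = -3.683 W/m²/K.
ΔT = −F/λ = −9.9/(-3.683) = 2.69 °C.

2.69 °C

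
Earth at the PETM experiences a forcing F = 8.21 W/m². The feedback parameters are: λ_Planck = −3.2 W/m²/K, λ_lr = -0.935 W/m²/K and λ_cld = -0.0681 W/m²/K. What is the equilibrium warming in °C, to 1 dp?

Net feedback parameter λ = (−3.2) + (-0.935) + (-0.0681) = -4.2031 W/m²/K.
ΔT = −F/λ = −8.21/(-4.2031) = 2.0 °C.

2.0 °C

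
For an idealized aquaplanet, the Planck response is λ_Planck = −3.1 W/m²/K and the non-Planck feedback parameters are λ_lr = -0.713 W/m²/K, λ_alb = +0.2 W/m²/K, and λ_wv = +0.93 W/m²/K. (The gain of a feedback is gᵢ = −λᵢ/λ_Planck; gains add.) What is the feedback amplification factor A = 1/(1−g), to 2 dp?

1.16

Convert to gains: g_lr = -0.713/3.1 = -0.23; g_alb = 0.2/3.1 = 0.06452; g_wv = 0.93/3.1 = 0.3.
Total gain g = 0.13452.
A = 1/(1 − 0.13452) = 1.16.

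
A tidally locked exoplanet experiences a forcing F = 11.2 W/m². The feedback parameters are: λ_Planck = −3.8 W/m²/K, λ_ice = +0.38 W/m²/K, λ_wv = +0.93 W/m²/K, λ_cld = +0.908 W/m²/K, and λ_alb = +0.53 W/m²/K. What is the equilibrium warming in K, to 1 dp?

10.6 K

Net feedback parameter λ = (−3.8) + (+0.38) + (+0.93) + (+0.908) + (+0.53) = -1.052 W/m²/K.
ΔT = −F/λ = −11.2/(-1.052) = 10.6 K.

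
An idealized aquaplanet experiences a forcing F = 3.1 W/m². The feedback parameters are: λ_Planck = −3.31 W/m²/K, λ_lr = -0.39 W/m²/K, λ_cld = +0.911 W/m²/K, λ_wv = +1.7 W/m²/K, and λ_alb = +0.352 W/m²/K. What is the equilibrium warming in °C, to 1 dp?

4.2 °C

Net feedback parameter λ = (−3.31) + (-0.39) + (+0.911) + (+1.7) + (+0.352) = -0.737 W/m²/K.
ΔT = −F/λ = −3.1/(-0.737) = 4.2 °C.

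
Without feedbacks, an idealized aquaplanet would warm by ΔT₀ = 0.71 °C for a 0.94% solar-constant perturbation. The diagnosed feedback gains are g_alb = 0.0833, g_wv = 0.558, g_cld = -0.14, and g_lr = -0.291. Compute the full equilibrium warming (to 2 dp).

Total gain g = 0.0833 + 0.558 − 0.14 − 0.291 = 0.2103.
Amplification A = 1/(1 − 0.2103) = 1.266.
ΔT = 0.71 × 1.266 = 0.90 °C.

0.90 °C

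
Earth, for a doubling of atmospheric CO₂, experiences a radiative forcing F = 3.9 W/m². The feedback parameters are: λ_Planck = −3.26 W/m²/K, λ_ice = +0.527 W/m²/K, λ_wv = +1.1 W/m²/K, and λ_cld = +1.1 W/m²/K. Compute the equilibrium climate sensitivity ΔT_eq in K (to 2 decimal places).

7.32 K

Net feedback parameter λ = (−3.26) + (+0.527) + (+1.1) + (+1.1) = -0.533 W/m²/K.
ΔT = −F/λ = −3.9/(-0.533) = 7.32 K.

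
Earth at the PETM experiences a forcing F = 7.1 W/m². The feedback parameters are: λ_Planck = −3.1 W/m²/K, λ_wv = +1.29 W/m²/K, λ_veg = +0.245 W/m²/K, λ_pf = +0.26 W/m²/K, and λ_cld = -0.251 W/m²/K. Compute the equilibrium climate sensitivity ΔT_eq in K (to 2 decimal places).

4.56 K

Net feedback parameter λ = (−3.1) + (+1.29) + (+0.245) + (+0.26) + (-0.251) = -1.556 W/m²/K.
ΔT = −F/λ = −7.1/(-1.556) = 4.56 K.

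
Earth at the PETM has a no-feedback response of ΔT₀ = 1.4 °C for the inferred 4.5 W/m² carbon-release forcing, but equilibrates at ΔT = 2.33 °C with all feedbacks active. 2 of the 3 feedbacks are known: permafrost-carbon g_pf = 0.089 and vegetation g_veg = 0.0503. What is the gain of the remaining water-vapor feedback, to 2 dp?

0.26

Amplification A = ΔT/ΔT₀ = 2.33/1.4 = 1.664.
Total gain g = 1 − 1/A = 1 − 1/1.664 = 0.399.
Known gains sum to 0.089 + 0.0503 = 0.1393.
g_wv = 0.399 − 0.1393 = 0.26.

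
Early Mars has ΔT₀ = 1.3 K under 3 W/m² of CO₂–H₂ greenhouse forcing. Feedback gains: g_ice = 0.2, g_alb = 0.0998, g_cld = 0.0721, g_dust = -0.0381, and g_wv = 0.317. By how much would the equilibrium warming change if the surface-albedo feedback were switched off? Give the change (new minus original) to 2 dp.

-0.83 K

Original: g = 0.6508, ΔT = 1.3/(1−0.6508) = 3.7228 K.
Without surface-albedo: g' = 0.551, ΔT' = 1.3/(1−0.551) = 2.8953 K.
Change = 2.8953 − 3.7228 = -0.83 K.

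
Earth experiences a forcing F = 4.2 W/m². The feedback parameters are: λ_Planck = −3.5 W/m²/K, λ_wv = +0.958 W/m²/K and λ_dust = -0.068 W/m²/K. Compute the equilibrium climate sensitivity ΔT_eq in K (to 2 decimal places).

Net feedback parameter λ = (−3.5) + (+0.958) + (-0.068) = -2.61 W/m²/K.
ΔT = −F/λ = −4.2/(-2.61) = 1.61 K.

1.61 K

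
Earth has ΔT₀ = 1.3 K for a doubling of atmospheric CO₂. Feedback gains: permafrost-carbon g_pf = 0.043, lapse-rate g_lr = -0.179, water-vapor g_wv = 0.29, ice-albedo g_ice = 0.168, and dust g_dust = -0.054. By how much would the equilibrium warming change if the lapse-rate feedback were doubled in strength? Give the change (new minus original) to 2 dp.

-0.35 K

Original: g = 0.268, ΔT = 1.3/(1−0.268) = 1.7760 K.
With doubled lapse-rate: g' = 0.089, ΔT' = 1.3/(1−0.089) = 1.4270 K.
Change = 1.4270 − 1.7760 = -0.35 K.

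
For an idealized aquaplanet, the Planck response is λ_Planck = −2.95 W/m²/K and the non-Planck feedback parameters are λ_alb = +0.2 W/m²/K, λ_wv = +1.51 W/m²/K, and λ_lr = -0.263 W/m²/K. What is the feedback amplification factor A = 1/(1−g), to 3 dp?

Convert to gains: g_alb = 0.2/2.95 = 0.0678; g_wv = 1.51/2.95 = 0.5119; g_lr = -0.263/2.95 = -0.08915.
Total gain g = 0.49055.
A = 1/(1 − 0.49055) = 1.963.

1.963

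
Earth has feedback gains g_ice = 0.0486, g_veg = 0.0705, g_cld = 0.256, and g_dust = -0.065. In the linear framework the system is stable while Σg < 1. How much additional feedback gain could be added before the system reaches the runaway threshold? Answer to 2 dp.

0.69

Current total gain = 0.0486 + 0.0705 + 0.256 − 0.065 = 0.3101.
Margin to runaway = 1 − 0.3101 = 0.69.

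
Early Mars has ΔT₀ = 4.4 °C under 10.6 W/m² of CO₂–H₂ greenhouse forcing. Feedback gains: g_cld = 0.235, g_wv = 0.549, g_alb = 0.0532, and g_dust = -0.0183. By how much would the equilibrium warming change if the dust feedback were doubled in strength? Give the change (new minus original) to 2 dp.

-2.23 °C

Original: g = 0.8189, ΔT = 4.4/(1−0.8189) = 24.2960 °C.
With doubled dust: g' = 0.8006, ΔT' = 4.4/(1−0.8006) = 22.0662 °C.
Change = 22.0662 − 24.2960 = -2.23 °C.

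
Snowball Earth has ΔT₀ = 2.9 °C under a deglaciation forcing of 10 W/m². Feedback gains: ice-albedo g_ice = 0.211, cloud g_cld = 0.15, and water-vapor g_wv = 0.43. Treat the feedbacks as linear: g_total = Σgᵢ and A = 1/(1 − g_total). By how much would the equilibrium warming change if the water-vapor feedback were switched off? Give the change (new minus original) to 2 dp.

-9.34 °C

Original: g = 0.791, ΔT = 2.9/(1−0.791) = 13.8756 °C.
Without water-vapor: g' = 0.361, ΔT' = 2.9/(1−0.361) = 4.5383 °C.
Change = 4.5383 − 13.8756 = -9.34 °C.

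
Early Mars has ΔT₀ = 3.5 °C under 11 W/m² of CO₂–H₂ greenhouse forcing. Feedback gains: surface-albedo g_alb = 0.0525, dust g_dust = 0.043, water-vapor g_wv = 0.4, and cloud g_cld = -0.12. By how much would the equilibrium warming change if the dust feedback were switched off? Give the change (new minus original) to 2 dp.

Original: g = 0.3755, ΔT = 3.5/(1−0.3755) = 5.6045 °C.
Without dust: g' = 0.3325, ΔT' = 3.5/(1−0.3325) = 5.2434 °C.
Change = 5.2434 − 5.6045 = -0.36 °C.

-0.36 °C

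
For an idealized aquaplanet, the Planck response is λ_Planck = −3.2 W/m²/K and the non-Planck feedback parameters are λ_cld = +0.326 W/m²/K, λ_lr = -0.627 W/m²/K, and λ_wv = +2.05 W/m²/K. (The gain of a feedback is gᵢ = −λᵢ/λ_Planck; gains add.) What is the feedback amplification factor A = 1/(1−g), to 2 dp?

Convert to gains: g_cld = 0.326/3.2 = 0.1019; g_lr = -0.627/3.2 = -0.1959; g_wv = 2.05/3.2 = 0.6406.
Total gain g = 0.5466.
A = 1/(1 − 0.5466) = 2.21.

2.21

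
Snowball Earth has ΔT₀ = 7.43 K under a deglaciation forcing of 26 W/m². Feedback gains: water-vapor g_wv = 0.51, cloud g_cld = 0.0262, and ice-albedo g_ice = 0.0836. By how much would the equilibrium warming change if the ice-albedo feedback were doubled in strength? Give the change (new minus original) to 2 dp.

Original: g = 0.6198, ΔT = 7.43/(1−0.6198) = 19.5423 K.
With doubled ice-albedo: g' = 0.7034, ΔT' = 7.43/(1−0.7034) = 25.0506 K.
Change = 25.0506 − 19.5423 = 5.51 K.

5.51 K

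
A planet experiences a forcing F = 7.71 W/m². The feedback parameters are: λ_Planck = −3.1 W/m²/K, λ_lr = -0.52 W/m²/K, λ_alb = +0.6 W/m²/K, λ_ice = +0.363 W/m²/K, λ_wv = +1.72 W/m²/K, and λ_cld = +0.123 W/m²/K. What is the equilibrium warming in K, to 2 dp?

Net feedback parameter λ = (−3.1) + (-0.52) + (+0.6) + (+0.363) + (+1.72) + (+0.123) = -0.814 W/m²/K.
ΔT = −F/λ = −7.71/(-0.814) = 9.47 K.

9.47 K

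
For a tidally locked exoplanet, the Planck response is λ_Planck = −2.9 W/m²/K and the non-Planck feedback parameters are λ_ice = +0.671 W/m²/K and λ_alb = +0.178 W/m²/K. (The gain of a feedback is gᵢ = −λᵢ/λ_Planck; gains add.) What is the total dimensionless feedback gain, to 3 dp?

Convert to gains: g_ice = 0.671/2.9 = 0.2314; g_alb = 0.178/2.9 = 0.06138.
Total gain g = 0.29278.

0.293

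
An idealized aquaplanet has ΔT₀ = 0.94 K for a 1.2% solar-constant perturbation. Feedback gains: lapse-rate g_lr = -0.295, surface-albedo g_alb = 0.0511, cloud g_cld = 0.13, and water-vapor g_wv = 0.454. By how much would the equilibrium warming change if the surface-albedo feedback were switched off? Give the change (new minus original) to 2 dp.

Original: g = 0.3401, ΔT = 0.94/(1−0.3401) = 1.4245 K.
Without surface-albedo: g' = 0.289, ΔT' = 0.94/(1−0.289) = 1.3221 K.
Change = 1.3221 − 1.4245 = -0.10 K.

-0.10 K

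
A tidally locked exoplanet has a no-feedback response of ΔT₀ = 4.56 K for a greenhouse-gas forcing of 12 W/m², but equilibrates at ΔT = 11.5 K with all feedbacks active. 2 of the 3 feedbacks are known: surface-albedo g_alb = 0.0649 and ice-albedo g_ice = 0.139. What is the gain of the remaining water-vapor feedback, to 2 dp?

Amplification A = ΔT/ΔT₀ = 11.5/4.56 = 2.522.
Total gain g = 1 − 1/A = 1 − 1/2.522 = 0.6035.
Known gains sum to 0.0649 + 0.139 = 0.2039.
g_wv = 0.6035 − 0.2039 = 0.40.

0.40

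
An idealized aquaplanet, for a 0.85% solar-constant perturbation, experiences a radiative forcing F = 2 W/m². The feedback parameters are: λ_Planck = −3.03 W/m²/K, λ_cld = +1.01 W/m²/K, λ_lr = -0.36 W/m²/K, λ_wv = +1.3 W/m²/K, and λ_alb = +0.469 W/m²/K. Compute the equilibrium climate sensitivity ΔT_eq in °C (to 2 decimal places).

Net feedback parameter λ = (−3.03) + (+1.01) + (-0.36) + (+1.3) + (+0.469) = -0.611 W/m²/K.
ΔT = −F/λ = −2/(-0.611) = 3.27 °C.

3.27 °C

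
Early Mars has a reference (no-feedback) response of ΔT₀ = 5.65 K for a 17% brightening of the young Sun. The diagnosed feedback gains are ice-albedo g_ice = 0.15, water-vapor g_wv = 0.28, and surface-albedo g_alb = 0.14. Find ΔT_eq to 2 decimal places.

Total gain g = 0.15 + 0.28 + 0.14 = 0.57.
Amplification A = 1/(1 − 0.57) = 2.326.
ΔT = 5.65 × 2.326 = 13.14 K.

13.14 K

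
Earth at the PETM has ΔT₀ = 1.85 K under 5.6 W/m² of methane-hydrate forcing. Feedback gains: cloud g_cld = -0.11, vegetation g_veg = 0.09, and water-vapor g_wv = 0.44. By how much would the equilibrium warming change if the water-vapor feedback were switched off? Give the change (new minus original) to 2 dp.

-1.38 K

Original: g = 0.42, ΔT = 1.85/(1−0.42) = 3.1897 K.
Without water-vapor: g' = -0.02, ΔT' = 1.85/(1+0.02) = 1.8137 K.
Change = 1.8137 − 3.1897 = -1.38 K.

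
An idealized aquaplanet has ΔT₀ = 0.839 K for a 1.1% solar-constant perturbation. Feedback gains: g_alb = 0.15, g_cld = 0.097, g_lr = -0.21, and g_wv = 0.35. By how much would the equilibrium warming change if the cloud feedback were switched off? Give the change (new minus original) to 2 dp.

-0.19 K

Original: g = 0.387, ΔT = 0.839/(1−0.387) = 1.3687 K.
Without cloud: g' = 0.29, ΔT' = 0.839/(1−0.29) = 1.1817 K.
Change = 1.1817 − 1.3687 = -0.19 K.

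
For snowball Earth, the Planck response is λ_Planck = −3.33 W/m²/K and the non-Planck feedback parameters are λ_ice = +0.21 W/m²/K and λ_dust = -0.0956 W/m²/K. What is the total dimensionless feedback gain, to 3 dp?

0.034

Convert to gains: g_ice = 0.21/3.33 = 0.06306; g_dust = -0.0956/3.33 = -0.02871.
Total gain g = 0.03435.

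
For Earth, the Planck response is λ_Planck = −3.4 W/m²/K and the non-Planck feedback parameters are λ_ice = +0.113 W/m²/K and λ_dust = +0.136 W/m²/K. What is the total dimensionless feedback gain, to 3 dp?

0.073

Convert to gains: g_ice = 0.113/3.4 = 0.03324; g_dust = 0.136/3.4 = 0.04.
Total gain g = 0.07324.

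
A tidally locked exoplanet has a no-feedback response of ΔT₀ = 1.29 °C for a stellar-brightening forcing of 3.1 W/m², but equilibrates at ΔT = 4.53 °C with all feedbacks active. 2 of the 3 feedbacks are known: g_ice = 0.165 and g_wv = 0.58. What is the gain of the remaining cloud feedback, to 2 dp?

Amplification A = ΔT/ΔT₀ = 4.53/1.29 = 3.512.
Total gain g = 1 − 1/A = 1 − 1/3.512 = 0.7153.
Known gains sum to 0.165 + 0.58 = 0.745.
g_cld = 0.7153 − 0.745 = -0.03.

-0.03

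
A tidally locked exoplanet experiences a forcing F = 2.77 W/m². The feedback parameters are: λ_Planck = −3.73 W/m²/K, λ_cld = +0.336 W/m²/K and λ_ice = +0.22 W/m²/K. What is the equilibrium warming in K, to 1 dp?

Net feedback parameter λ = (−3.73) + (+0.336) + (+0.22) = -3.174 W/m²/K.
ΔT = −F/λ = −2.77/(-3.174) = 0.9 K.

0.9 K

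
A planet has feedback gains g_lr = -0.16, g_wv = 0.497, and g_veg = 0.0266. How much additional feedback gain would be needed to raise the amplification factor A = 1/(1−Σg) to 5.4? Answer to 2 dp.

0.45

Current total gain = 0.3636.
Target gain for A = 5.4: g* = 1 − 1/5.4 = 0.8148.
Additional gain needed = 0.8148 − 0.3636 = 0.45.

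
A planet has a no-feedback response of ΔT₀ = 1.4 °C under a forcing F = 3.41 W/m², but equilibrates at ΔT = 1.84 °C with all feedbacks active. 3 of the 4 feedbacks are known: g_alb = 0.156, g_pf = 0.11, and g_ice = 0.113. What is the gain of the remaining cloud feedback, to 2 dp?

-0.14

Amplification A = ΔT/ΔT₀ = 1.84/1.4 = 1.314.
Total gain g = 1 − 1/A = 1 − 1/1.314 = 0.239.
Known gains sum to 0.156 + 0.11 + 0.113 = 0.379.
g_cld = 0.239 − 0.379 = -0.14.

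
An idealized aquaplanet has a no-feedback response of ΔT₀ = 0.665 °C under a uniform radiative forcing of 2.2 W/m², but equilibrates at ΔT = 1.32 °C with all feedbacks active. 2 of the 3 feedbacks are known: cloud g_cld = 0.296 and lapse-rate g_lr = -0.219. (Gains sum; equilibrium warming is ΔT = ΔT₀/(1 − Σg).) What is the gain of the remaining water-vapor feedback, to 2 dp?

0.42

Amplification A = ΔT/ΔT₀ = 1.32/0.665 = 1.985.
Total gain g = 1 − 1/A = 1 − 1/1.985 = 0.4962.
Known gains sum to 0.296 − 0.219 = 0.077.
g_wv = 0.4962 − 0.077 = 0.42.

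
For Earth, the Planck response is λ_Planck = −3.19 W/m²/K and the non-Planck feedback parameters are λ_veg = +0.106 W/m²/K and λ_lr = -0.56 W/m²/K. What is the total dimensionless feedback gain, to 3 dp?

-0.142

Convert to gains: g_veg = 0.106/3.19 = 0.03323; g_lr = -0.56/3.19 = -0.1755.
Total gain g = -0.14227.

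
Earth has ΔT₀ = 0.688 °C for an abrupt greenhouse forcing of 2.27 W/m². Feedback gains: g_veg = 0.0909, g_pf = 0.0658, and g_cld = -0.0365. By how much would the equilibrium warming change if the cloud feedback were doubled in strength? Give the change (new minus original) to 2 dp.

Original: g = 0.1202, ΔT = 0.688/(1−0.1202) = 0.7820 °C.
With doubled cloud: g' = 0.0837, ΔT' = 0.688/(1−0.0837) = 0.7508 °C.
Change = 0.7508 − 0.7820 = -0.03 °C.

-0.03 °C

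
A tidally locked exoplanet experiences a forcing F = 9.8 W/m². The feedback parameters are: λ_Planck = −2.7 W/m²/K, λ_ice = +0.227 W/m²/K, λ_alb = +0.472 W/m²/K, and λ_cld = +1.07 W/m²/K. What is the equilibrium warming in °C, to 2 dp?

10.53 °C

Net feedback parameter λ = (−2.7) + (+0.227) + (+0.472) + (+1.07) = -0.931 W/m²/K.
ΔT = −F/λ = −9.8/(-0.931) = 10.53 °C.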